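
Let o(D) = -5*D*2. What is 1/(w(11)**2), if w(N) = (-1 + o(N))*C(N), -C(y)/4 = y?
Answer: 1/23853456 ≈ 4.1923e-8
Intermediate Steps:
C(y) = -4*y
o(D) = -10*D
w(N) = -4*N*(-1 - 10*N) (w(N) = (-1 - 10*N)*(-4*N) = -4*N*(-1 - 10*N))
1/(w(11)**2) = 1/((4*11*(1 + 10*11))**2) = 1/((4*11*(1 + 110))**2) = 1/((4*11*111)**2) = 1/(4884**2) = 1/23853456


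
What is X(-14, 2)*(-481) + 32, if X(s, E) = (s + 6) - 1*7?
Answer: 7247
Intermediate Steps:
X(s, E) = -1 + s (X(s, E) = (6 + s) - 7 = -1 + s)
X(-14, 2)*(-481) + 32 = (-1 - 14)*(-481) + 32 = -15*(-481) + 32 = 7215 + 32 = 7247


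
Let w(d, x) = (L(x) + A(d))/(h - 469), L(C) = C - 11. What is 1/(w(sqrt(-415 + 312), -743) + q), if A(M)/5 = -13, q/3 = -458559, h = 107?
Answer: -362/497994255 ≈ -7.2692e-7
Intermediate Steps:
q = -1375677 (q = 3*(-458559) = -1375677)
A(M) = -65 (A(M) = 5*(-13) = -65)
L(C) = -11 + C
w(d, x) = 38/181 - x/362 (w(d, x) = ((-11 + x) - 65)/(107 - 469) = (-76 + x)/(-362) = (-76 + x)*(-1/362) = 38/181 - x/362)
1/(w(sqrt(-415 + 312), -743) + q) = 1/((38/181 - 1/362*(-743)) - 1375677) = 1/((38/181 + 743/362) - 1375677) = 1/(819/362 - 1375677) = 1/(-497994255/362) = -362/497994255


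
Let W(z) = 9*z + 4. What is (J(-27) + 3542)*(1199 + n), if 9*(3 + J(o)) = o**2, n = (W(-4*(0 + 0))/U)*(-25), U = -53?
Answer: 230402140/53 ≈ 4.3472e+6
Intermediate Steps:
W(z) = 4 + 9*z
n = 100/53 (n = ((4 + 9*(-4*(0 + 0)))/(-53))*(-25) = ((4 + 9*(-4*0))*(-1/53))*(-25) = ((4 + 9*0)*(-1/53))*(-25) = ((4 + 0)*(-1/53))*(-25) = (4*(-1/53))*(-25) = -4/53*(-25) = 100/53 ≈ 1.8868)
J(o) = -3 + o**2/9
(J(-27) + 3542)*(1199 + n) = ((-3 + (1/9)*(-27)**2) + 3542)*(1199 + 100/53) = ((-3 + (1/9)*729) + 3542)*(63647/53) = ((-3 + 81) + 3542)*(63647/53) = (78 + 3542)*(63647/53) = 3620*(63647/53) = 230402140/53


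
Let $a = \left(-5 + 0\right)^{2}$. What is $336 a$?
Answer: $8400$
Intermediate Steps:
$a = 25$ ($a = \left(-5\right)^{2} = 25$)
$336 a = 336 \cdot 25 = 8400$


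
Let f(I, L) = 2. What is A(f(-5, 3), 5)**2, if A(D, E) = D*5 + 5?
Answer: 225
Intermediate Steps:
A(D, E) = 5 + 5*D (A(D, E) = 5*D + 5 = 5 + 5*D)
A(f(-5, 3), 5)**2 = (5 + 5*2)**2 = (5 + 10)**2 = 15**2 = 225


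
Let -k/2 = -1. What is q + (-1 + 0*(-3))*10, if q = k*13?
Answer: 16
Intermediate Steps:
k = 2 (k = -2*(-1) = 2)
q = 26 (q = 2*13 = 26)
q + (-1 + 0*(-3))*10 = 26 + (-1 + 0*(-3))*10 = 26 + (-1 + 0)*10 = 26 - 1*10 = 26 - 10 = 16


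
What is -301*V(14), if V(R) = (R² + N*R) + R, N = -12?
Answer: -12642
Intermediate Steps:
V(R) = R² - 11*R (V(R) = (R² - 12*R) + R = R² - 11*R)
-301*V(14) = -4214*(-11 + 14) = -4214*3 = -301*42 = -12642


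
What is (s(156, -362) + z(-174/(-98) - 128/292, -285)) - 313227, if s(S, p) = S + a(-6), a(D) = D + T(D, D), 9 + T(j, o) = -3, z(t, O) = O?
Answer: -313374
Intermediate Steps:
T(j, o) = -12 (T(j, o) = -9 - 3 = -12)
a(D) = -12 + D (a(D) = D - 12 = -12 + D)
s(S, p) = -18 + S (s(S, p) = S + (-12 - 6) = S - 18 = -18 + S)
(s(156, -362) + z(-174/(-98) - 128/292, -285)) - 313227 = ((-18 + 156) - 285) - 313227 = (138 - 285) - 313227 = -147 - 313227 = -313374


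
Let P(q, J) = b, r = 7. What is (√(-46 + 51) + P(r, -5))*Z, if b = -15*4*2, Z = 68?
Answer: -8160 + 68*√5 ≈ -8007.9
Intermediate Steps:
b = -120 (b = -3*20*2 = -60*2 = -120)
P(q, J) = -120
(√(-46 + 51) + P(r, -5))*Z = (√(-46 + 51) - 120)*68 = (√5 - 120)*68 = (-120 + √5)*68 = -8160 + 68*√5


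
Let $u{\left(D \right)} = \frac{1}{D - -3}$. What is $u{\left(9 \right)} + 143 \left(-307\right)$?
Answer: $- \frac{526811}{12} \approx -43901.0$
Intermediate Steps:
$u{\left(D \right)} = \frac{1}{3 + D}$ ($u{\left(D \right)} = \frac{1}{D + 3} = \frac{1}{3 + D}$)
$u{\left(9 \right)} + 143 \left(-307\right) = \frac{1}{3 + 9} + 143 \left(-307\right) = \frac{1}{12} - 43901 = - \frac{526811}{12}$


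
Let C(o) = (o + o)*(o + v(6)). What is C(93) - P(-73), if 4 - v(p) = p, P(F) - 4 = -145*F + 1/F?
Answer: 462602/73 ≈ 6337.0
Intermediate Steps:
P(F) = 4 + 1/F - 145*F (P(F) = 4 + (-145*F + 1/F) = 4 + (1/F - 145*F) = 4 + 1/F - 145*F)
v(p) = 4 - p
C(o) = 2*o*(-2 + o) (C(o) = (o + o)*(o + (4 - 1*6)) = (2*o)*(o + (4 - 6)) = (2*o)*(o - 2) = (2*o)*(-2 + o) = 2*o*(-2 + o))
C(93) - P(-73) = 2*93*(-2 + 93) - (4 + 1/(-73) - 145*(-73)) = 2*93*91 - (4 - 1/73 + 10585) = 16926 - 1*772996/73 = 16926 - 772996/73 = 462602/73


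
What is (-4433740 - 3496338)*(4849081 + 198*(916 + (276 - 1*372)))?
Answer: -39741118022398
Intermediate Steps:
(-4433740 - 3496338)*(4849081 + 198*(916 + (276 - 1*372))) = -7930078*(4849081 + 198*(916 + (276 - 372))) = -7930078*(4849081 + 198*(916 - 96)) = -7930078*(4849081 + 198*820) = -7930078*(4849081 + 162360) = -7930078*5011441 = -39741118022398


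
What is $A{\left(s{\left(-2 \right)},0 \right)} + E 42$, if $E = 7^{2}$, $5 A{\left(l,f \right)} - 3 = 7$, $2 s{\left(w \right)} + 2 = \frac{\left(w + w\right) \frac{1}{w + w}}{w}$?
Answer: $2060$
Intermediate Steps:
$s{\left(w \right)} = -1 + \frac{1}{2 w}$ ($s{\left(w \right)} = -1 + \frac{\frac{w + w}{w + w} \frac{1}{w}}{2} = -1 + \frac{\frac{2 w}{2 w} \frac{1}{w}}{2} = -1 + \frac{2 w \frac{1}{2 w} \frac{1}{w}}{2} = -1 + \frac{1 \frac{1}{w}}{2} = -1 + \frac{1}{2 w}$)
$A{\left(l,f \right)} = 2$ ($A{\left(l,f \right)} = \frac{3}{5} + \frac{1}{5} \cdot 7 = \frac{3}{5} + \frac{7}{5} = 2$)
$E = 49$
$A{\left(s{\left(-2 \right)},0 \right)} + E 42 = 2 + 49 \cdot 42 = 2 + 2058 = 2060$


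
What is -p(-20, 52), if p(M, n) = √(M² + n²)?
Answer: -4*√194 ≈ -55.714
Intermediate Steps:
-p(-20, 52) = -√((-20)² + 52²) = -√(400 + 2704) = -√3104 = -4*√194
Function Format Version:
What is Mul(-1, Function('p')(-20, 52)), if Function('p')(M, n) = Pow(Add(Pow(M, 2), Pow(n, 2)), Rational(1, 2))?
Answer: Mul(-4, Pow(194, Rational(1, 2))) ≈ -55.714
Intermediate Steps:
Mul(-1, Function('p')(-20, 52)) = Mul(-1, Pow(Add(Pow(-20, 2), Pow(52, 2)), Rational(1, 2))) = Mul(-1, Pow(Add(400, 2704), Rational(1, 2))) = Mul(-1, Pow(3104, Rational(1, 2))) = Mul(-1, Mul(4, Pow(194, Rational(1, 2)))) = Mul(-4, Pow(194, Rational(1, 2)))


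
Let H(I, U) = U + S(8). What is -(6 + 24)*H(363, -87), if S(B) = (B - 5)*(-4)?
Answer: 2970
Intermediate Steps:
S(B) = 20 - 4*B (S(B) = (-5 + B)*(-4) = 20 - 4*B)
H(I, U) = -12 + U (H(I, U) = U + (20 - 4*8) = U + (20 - 32) = U - 12 = -12 + U)
-(6 + 24)*H(363, -87) = -(6 + 24)*(-12 - 87) = -30*(-99) = -1*(-2970) = 2970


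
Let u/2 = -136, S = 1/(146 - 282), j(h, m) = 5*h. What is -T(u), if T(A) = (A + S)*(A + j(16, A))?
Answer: -887832/17 ≈ -52225.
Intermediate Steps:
S = -1/136 (S = 1/(-136) = -1/136 ≈ -0.0073529)
u = -272 (u = 2*(-136) = -272)
T(A) = (80 + A)*(-1/136 + A) (T(A) = (A - 1/136)*(A + 5*16) = (-1/136 + A)*(A + 80) = (-1/136 + A)*(80 + A) = (80 + A)*(-1/136 + A))
-T(u) = -(-10/17 + (-272)² + (10879/136)*(-272)) = -(-10/17 + 73984 - 21758) = -1*887832/17 = -887832/17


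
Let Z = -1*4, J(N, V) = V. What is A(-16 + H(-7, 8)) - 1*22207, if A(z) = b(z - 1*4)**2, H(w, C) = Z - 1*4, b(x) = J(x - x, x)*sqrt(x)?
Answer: -44159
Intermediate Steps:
Z = -4
b(x) = x**(3/2) (b(x) = x*sqrt(x) = x**(3/2))
H(w, C) = -8 (H(w, C) = -4 - 1*4 = -4 - 4 = -8)
A(z) = (-4 + z)**3 (A(z) = ((z - 1*4)**(3/2))**2 = ((z - 4)**(3/2))**2 = ((-4 + z)**(3/2))**2 = (-4 + z)**3)
A(-16 + H(-7, 8)) - 1*22207 = (-4 + (-16 - 8))**3 - 1*22207 = (-4 - 24)**3 - 22207 = (-28)**3 - 22207 = -21952 - 22207 = -44159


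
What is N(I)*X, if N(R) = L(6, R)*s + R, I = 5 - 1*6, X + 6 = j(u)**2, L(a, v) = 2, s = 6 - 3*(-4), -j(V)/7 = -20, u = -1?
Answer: 685790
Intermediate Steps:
j(V) = 140 (j(V) = -7*(-20) = 140)
s = 18 (s = 6 + 12 = 18)
X = 19594 (X = -6 + 140**2 = -6 + 19600 = 19594)
I = -1 (I = 5 - 6 = -1)
N(R) = 36 + R (N(R) = 2*18 + R = 36 + R)
N(I)*X = (36 - 1)*19594 = 35*19594 = 685790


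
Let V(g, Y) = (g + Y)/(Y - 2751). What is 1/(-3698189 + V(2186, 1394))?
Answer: -1357/5018446053 ≈ -2.7040e-7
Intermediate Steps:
V(g, Y) = (Y + g)/(-2751 + Y)
1/(-3698189 + V(2186, 1394)) = 1/(-3698189 + (1394 + 2186)/(-2751 + 1394)) = 1/(-3698189 + 3580/(-1357)) = 1/(-3698189 - 1/1357*3580) = 1/(-3698189 - 3580/1357) = 1/(-5018446053/1357) = -1357/5018446053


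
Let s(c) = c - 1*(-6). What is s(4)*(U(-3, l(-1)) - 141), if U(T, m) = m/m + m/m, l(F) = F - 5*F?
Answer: -1390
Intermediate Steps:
s(c) = 6 + c (s(c) = c + 6 = 6 + c)
l(F) = -4*F
U(T, m) = 2 (U(T, m) = 1 + 1 = 2)
s(4)*(U(-3, l(-1)) - 141) = (6 + 4)*(2 - 141) = 10*(-139) = -1390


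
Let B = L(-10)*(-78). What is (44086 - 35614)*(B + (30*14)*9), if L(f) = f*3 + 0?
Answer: 51848640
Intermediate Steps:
L(f) = 3*f (L(f) = 3*f + 0 = 3*f)
B = 2340 (B = (3*(-10))*(-78) = -30*(-78) = 2340)
(44086 - 35614)*(B + (30*14)*9) = (44086 - 35614)*(2340 + (30*14)*9) = 8472*(2340 + 420*9) = 8472*(2340 + 3780) = 8472*6120 = 51848640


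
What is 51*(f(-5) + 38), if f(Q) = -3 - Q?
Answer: 2040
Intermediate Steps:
51*(f(-5) + 38) = 51*((-3 - 1*(-5)) + 38) = 51*((-3 + 5) + 38) = 51*(2 + 38) = 51*40 = 2040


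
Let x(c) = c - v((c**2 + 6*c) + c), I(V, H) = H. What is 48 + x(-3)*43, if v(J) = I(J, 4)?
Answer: -253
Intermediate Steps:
v(J) = 4
x(c) = -4 + c (x(c) = c - 1*4 = c - 4 = -4 + c)
48 + x(-3)*43 = 48 + (-4 - 3)*43 = 48 - 7*43 = 48 - 301 = -253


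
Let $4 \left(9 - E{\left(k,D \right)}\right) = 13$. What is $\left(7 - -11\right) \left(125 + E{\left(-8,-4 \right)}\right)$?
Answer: $\frac{4707}{2} \approx 2353.5$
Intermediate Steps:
$E{\left(k,D \right)} = \frac{23}{4}$ ($E{\left(k,D \right)} = 9 - \frac{13}{4} = \frac{23}{4}$)
$\left(7 - -11\right) \left(125 + E{\left(-8,-4 \right)}\right) = \left(7 - -11\right) \left(125 + \frac{23}{4}\right) = \left(7 + 11\right) \frac{523}{4} = 18 \cdot \frac{523}{4} = \frac{4707}{2}$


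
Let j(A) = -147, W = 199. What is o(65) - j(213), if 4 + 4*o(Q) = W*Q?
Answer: 13519/4 ≈ 3379.8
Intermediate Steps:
o(Q) = -1 + 199*Q/4 (o(Q) = -1 + (199*Q)/4 = -1 + 199*Q/4)
o(65) - j(213) = (-1 + (199/4)*65) - 1*(-147) = (-1 + 12935/4) + 147 = 12931/4 + 147 = 13519/4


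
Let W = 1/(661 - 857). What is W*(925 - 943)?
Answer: 9/98 ≈ 0.091837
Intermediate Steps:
W = -1/196 (W = 1/(-196) = -1/196 ≈ -0.0051020)
W*(925 - 943) = -(925 - 943)/196 = -1/196*(-18) = 9/98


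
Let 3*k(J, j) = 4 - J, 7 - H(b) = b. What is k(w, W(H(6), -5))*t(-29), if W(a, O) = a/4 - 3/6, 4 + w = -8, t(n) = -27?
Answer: -144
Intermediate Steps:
H(b) = 7 - b
w = -12 (w = -4 - 8 = -12)
W(a, O) = -½ + a/4 (W(a, O) = a*(¼) - 3*⅙ = a/4 - ½ = -½ + a/4)
k(J, j) = 4/3 - J/3 (k(J, j) = (4 - J)/3 = 4/3 - J/3)
k(w, W(H(6), -5))*t(-29) = (4/3 - ⅓*(-12))*(-27) = (4/3 + 4)*(-27) = (16/3)*(-27) = -144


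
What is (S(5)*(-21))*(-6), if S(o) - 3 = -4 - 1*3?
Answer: -504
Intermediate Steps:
S(o) = -4 (S(o) = 3 + (-4 - 1*3) = 3 + (-4 - 3) = 3 - 7 = -4)
(S(5)*(-21))*(-6) = -4*(-21)*(-6) = 84*(-6) = -504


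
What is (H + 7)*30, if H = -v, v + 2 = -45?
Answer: 1620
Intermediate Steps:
v = -47 (v = -2 - 45 = -47)
H = 47 (H = -1*(-47) = 47)
(H + 7)*30 = (47 + 7)*30 = 54*30 = 1620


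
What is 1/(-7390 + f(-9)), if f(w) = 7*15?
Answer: -1/7285 ≈ -0.00013727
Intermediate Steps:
f(w) = 105
1/(-7390 + f(-9)) = 1/(-7390 + 105) = 1/(-7285) = -1/7285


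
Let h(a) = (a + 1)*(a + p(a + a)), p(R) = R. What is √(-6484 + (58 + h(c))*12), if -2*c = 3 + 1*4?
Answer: I*√5473 ≈ 73.98*I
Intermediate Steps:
c = -7/2 (c = -(3 + 1*4)/2 = -(3 + 4)/2 = -½*7 = -7/2 ≈ -3.5000)
h(a) = 3*a*(1 + a) (h(a) = (a + 1)*(a + (a + a)) = (1 + a)*(a + 2*a) = (1 + a)*(3*a) = 3*a*(1 + a))
√(-6484 + (58 + h(c))*12) = √(-6484 + (58 + 3*(-7/2)*(1 - 7/2))*12) = √(-6484 + (58 + 3*(-7/2)*(-5/2))*12) = √(-6484 + (58 + 105/4)*12) = √(-6484 + (337/4)*12) = √(-6484 + 1011) = √(-5473) = I*√5473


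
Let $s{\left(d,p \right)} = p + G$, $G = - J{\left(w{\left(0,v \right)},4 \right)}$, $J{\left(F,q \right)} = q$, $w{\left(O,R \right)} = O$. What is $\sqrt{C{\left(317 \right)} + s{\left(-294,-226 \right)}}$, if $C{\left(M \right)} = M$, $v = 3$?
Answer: $\sqrt{87} \approx 9.3274$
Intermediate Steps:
$G = -4$ ($G = \left(-1\right) 4 = -4$)
$s{\left(d,p \right)} = -4 + p$ ($s{\left(d,p \right)} = p - 4 = -4 + p$)
$\sqrt{C{\left(317 \right)} + s{\left(-294,-226 \right)}} = \sqrt{317 - 230} = \sqrt{87}$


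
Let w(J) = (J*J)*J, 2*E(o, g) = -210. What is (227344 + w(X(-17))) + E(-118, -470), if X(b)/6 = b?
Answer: -833969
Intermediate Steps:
E(o, g) = -105 (E(o, g) = (½)*(-210) = -105)
X(b) = 6*b
w(J) = J³ (w(J) = J²*J = J³)
(227344 + w(X(-17))) + E(-118, -470) = (227344 + (6*(-17))³) - 105 = (227344 + (-102)³) - 105 = (227344 - 1061208) - 105 = -833864 - 105 = -833969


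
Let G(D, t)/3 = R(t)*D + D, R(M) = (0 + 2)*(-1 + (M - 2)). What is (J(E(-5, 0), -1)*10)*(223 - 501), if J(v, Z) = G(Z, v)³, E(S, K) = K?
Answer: -9382500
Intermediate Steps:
R(M) = -6 + 2*M (R(M) = 2*(-1 + (-2 + M)) = 2*(-3 + M) = -6 + 2*M)
G(D, t) = 3*D + 3*D*(-6 + 2*t) (G(D, t) = 3*((-6 + 2*t)*D + D) = 3*(D*(-6 + 2*t) + D) = 3*(D + D*(-6 + 2*t)) = 3*D + 3*D*(-6 + 2*t))
J(v, Z) = 27*Z³*(-5 + 2*v)³ (J(v, Z) = (3*Z*(-5 + 2*v))³ = 27*Z³*(-5 + 2*v)³)
(J(E(-5, 0), -1)*10)*(223 - 501) = ((27*(-1)³*(-5 + 2*0)³)*10)*(223 - 501) = ((27*(-1)*(-5 + 0)³)*10)*(-278) = ((27*(-1)*(-5)³)*10)*(-278) = ((27*(-1)*(-125))*10)*(-278) = (3375*10)*(-278) = 33750*(-278) = -9382500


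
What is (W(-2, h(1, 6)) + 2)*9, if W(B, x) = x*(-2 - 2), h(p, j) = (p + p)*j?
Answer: -414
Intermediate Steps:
h(p, j) = 2*j*p (h(p, j) = (2*p)*j = 2*j*p)
W(B, x) = -4*x (W(B, x) = x*(-4) = -4*x)
(W(-2, h(1, 6)) + 2)*9 = (-8*6 + 2)*9 = (-4*12 + 2)*9 = (-48 + 2)*9 = -46*9 = -414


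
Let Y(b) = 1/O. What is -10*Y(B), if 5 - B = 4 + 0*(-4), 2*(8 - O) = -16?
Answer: -5/8 ≈ -0.62500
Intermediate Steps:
O = 16 (O = 8 - ½*(-16) = 8 + 8 = 16)
B = 1 (B = 5 - (4 + 0*(-4)) = 5 - (4 + 0) = 5 - 1*4 = 5 - 4 = 1)
Y(b) = 1/16
-10*Y(B) = -10*1/16 = -5/8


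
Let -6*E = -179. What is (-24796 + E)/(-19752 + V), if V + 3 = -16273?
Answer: 148597/216168 ≈ 0.68741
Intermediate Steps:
V = -16276 (V = -3 - 16273 = -16276)
E = 179/6 (E = -1/6*(-179) = 179/6 ≈ 29.833)
(-24796 + E)/(-19752 + V) = (-24796 + 179/6)/(-19752 - 16276) = -148597/6/(-36028) = -148597/6*(-1/36028) = 148597/216168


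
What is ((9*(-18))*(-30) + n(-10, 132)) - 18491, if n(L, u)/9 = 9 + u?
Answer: -12362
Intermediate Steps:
n(L, u) = 81 + 9*u (n(L, u) = 9*(9 + u) = 81 + 9*u)
((9*(-18))*(-30) + n(-10, 132)) - 18491 = ((9*(-18))*(-30) + (81 + 9*132)) - 18491 = (-162*(-30) + (81 + 1188)) - 18491 = (4860 + 1269) - 18491 = 6129 - 18491 = -12362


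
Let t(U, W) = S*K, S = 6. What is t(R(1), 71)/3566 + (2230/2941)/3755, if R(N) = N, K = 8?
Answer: 53803802/3938096053 ≈ 0.013662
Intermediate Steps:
t(U, W) = 48 (t(U, W) = 6*8 = 48)
t(R(1), 71)/3566 + (2230/2941)/3755 = 48/3566 + (2230/2941)/3755 = 48*(1/3566) + (2230*(1/2941))*(1/3755) = 24/1783 + (2230/2941)*(1/3755) = 24/1783 + 446/2208691 = 53803802/3938096053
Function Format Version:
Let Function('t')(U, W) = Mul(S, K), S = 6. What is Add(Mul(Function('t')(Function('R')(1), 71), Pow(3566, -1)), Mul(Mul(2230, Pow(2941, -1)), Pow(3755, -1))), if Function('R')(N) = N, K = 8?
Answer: Rational(53803802, 3938096053) ≈ 0.013662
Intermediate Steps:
Function('t')(U, W) = 48 (Function('t')(U, W) = Mul(6, 8) = 48)
Add(Mul(Function('t')(Function('R')(1), 71), Pow(3566, -1)), Mul(Mul(2230, Pow(2941, -1)), Pow(3755, -1))) = Add(Mul(48, Pow(3566, -1)), Mul(Mul(2230, Pow(2941, -1)), Pow(3755, -1))) = Add(Mul(48, Rational(1, 3566)), Mul(Mul(2230, Rational(1, 2941)), Rational(1, 3755))) = Add(Rational(24, 1783), Mul(Rational(2230, 2941), Rational(1, 3755))) = Add(Rational(24, 1783), Rational(446, 2208691)) = Rational(53803802, 3938096053)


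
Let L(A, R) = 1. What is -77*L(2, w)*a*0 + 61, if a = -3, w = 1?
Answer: 61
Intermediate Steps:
-77*L(2, w)*a*0 + 61 = -77*1*(-3)*0 + 61 = -(-231)*0 + 61 = -77*0 + 61 = 0 + 61 = 61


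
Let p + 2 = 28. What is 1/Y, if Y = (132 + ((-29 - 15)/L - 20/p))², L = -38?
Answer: 61009/1069290000 ≈ 5.7056e-5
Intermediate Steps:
p = 26 (p = -2 + 28 = 26)
Y = 1069290000/61009 (Y = (132 + ((-29 - 15)/(-38) - 20/26))² = (132 + (-44*(-1/38) - 20*1/26))² = (132 + (22/19 - 10/13))² = (132 + 96/247)² = (32700/247)² = 1069290000/61009 ≈ 17527.)
1/Y = 1/(1069290000/61009) = 61009/1069290000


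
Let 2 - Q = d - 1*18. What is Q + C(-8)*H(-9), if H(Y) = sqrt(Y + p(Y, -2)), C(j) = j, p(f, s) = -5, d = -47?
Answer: 67 - 8*I*sqrt(14) ≈ 67.0 - 29.933*I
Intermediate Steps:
Q = 67 (Q = 2 - (-47 - 1*18) = 2 - (-47 - 18) = 2 - 1*(-65) = 2 + 65 = 67)
H(Y) = sqrt(-5 + Y) (H(Y) = sqrt(Y - 5) = sqrt(-5 + Y))
Q + C(-8)*H(-9) = 67 - 8*sqrt(-5 - 9) = 67 - 8*I*sqrt(14)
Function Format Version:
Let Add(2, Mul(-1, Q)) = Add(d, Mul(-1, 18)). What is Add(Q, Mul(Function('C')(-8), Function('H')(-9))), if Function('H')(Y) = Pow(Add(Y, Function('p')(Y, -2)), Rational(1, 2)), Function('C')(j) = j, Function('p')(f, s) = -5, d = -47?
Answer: Add(67, Mul(-8, I, Pow(14, Rational(1, 2)))) ≈ Add(67.000, Mul(-29.933, I))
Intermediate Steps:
Q = 67 (Q = Add(2, Mul(-1, Add(-47, Mul(-1, 18)))) = Add(2, Mul(-1, Add(-47, -18))) = Add(2, Mul(-1, -65)) = Add(2, 65) = 67)
Function('H')(Y) = Pow(Add(-5, Y), Rational(1, 2)) (Function('H')(Y) = Pow(Add(Y, -5), Rational(1, 2)) = Pow(Add(-5, Y), Rational(1, 2)))
Add(Q, Mul(Function('C')(-8), Function('H')(-9))) = Add(67, Mul(-8, Pow(Add(-5, -9), Rational(1, 2)))) = Add(67, Mul(-8, Pow(-14, Rational(1, 2)))) = Add(67, Mul(-8, Mul(I, Pow(14, Rational(1, 2))))) = Add(67, Mul(-8, I, Pow(14, Rational(1, 2))))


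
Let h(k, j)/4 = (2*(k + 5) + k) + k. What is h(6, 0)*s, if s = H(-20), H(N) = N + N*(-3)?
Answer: 5440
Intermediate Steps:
h(k, j) = 40 + 16*k (h(k, j) = 4*((2*(k + 5) + k) + k) = 4*((2*(5 + k) + k) + k) = 4*(((10 + 2*k) + k) + k) = 4*((10 + 3*k) + k) = 4*(10 + 4*k) = 40 + 16*k)
H(N) = -2*N (H(N) = N - 3*N = -2*N)
s = 40 (s = -2*(-20) = 40)
h(6, 0)*s = (40 + 16*6)*40 = (40 + 96)*40 = 136*40 = 5440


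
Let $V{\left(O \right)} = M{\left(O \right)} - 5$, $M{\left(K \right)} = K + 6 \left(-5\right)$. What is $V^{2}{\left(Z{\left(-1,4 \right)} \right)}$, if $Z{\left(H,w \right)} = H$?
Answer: $1296$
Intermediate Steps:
$M{\left(K \right)} = -30 + K$ ($M{\left(K \right)} = K - 30 = -30 + K$)
$V{\left(O \right)} = -35 + O$ ($V{\left(O \right)} = \left(-30 + O\right) - 5 = -35 + O$)
$V^{2}{\left(Z{\left(-1,4 \right)} \right)} = \left(-35 - 1\right)^{2} = \left(-36\right)^{2} = 1296$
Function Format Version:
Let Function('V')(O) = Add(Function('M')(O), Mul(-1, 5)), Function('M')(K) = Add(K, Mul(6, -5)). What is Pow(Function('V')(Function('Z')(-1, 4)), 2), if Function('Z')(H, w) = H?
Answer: 1296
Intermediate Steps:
Function('M')(K) = Add(-30, K) (Function('M')(K) = Add(K, -30) = Add(-30, K))
Function('V')(O) = Add(-35, O) (Function('V')(O) = Add(Add(-30, O), Mul(-1, 5)) = Add(Add(-30, O), -5) = Add(-35, O))
Pow(Function('V')(Function('Z')(-1, 4)), 2) = Pow(Add(-35, -1), 2) = Pow(-36, 2) = 1296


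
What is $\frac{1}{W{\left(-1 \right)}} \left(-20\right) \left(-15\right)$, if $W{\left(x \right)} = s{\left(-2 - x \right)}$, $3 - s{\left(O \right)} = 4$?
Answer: $-300$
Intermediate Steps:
$s{\left(O \right)} = -1$ ($s{\left(O \right)} = 3 - 4 = -1$)
$W{\left(x \right)} = -1$
$\frac{1}{W{\left(-1 \right)}} \left(-20\right) \left(-15\right) = \frac{1}{-1} \left(-20\right) \left(-15\right) = \left(-1\right) \left(-20\right) \left(-15\right) = 20 \left(-15\right) = -300$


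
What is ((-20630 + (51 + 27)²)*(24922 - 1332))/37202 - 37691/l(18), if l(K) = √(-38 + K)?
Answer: -171570070/18601 + 37691*I*√5/10 ≈ -9223.7 + 8428.0*I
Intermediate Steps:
((-20630 + (51 + 27)²)*(24922 - 1332))/37202 - 37691/l(18) = ((-20630 + (51 + 27)²)*(24922 - 1332))/37202 - 37691/√(-38 + 18) = ((-20630 + 78²)*23590)*(1/37202) - 37691*(-I*√5/10) = ((-20630 + 6084)*23590)*(1/37202) - 37691*(-I*√5/10) = -14546*23590*(1/37202) - (-37691)*I*√5/10 = -343140140*1/37202 + 37691*I*√5/10 = -171570070/18601 + 37691*I*√5/10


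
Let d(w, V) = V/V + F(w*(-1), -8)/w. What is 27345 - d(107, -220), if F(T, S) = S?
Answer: 2925816/107 ≈ 27344.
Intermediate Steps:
d(w, V) = 1 - 8/w (d(w, V) = V/V - 8/w = 1 - 8/w)
27345 - d(107, -220) = 27345 - (-8 + 107)/107 = 27345 - 99/107 = 2925816/107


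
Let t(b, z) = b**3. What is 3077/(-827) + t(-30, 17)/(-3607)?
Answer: 11230261/2982989 ≈ 3.7648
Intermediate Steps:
3077/(-827) + t(-30, 17)/(-3607) = 3077/(-827) + (-30)**3/(-3607) = 3077*(-1/827) - 27000*(-1/3607) = -3077/827 + 27000/3607 = 11230261/2982989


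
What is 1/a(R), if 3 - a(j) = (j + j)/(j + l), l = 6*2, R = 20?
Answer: 4/7 ≈ 0.57143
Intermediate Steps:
l = 12
a(j) = 3 - 2*j/(12 + j) (a(j) = 3 - (j + j)/(j + 12) = 3 - 2*j/(12 + j))
1/a(R) = 1/((36 + 20)/(12 + 20)) = 1/(56/32) = 1/((1/32)*56) = 1/(7/4) = 4/7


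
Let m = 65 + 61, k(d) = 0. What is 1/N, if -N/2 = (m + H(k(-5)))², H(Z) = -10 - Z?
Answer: -1/26912 ≈ -3.7158e-5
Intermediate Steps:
m = 126
N = -26912 (N = -2*(126 + (-10 - 1*0))² = -2*(126 + (-10 + 0))² = -2*(126 - 10)² = -2*116² = -2*13456 = -26912)
1/N = 1/(-26912) = -1/26912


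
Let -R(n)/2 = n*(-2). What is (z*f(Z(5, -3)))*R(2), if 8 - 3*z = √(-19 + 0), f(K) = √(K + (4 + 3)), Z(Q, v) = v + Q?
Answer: 64 - 8*I*√19 ≈ 64.0 - 34.871*I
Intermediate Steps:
R(n) = 4*n (R(n) = -2*n*(-2) = -(-4)*n = 4*n)
Z(Q, v) = Q + v
f(K) = √(7 + K) (f(K) = √(K + 7) = √(7 + K))
z = 8/3 - I*√19/3 (z = 8/3 - √(-19 + 0)/3 = 8/3 - I*√19/3 ≈ 2.6667 - 1.453*I)
(z*f(Z(5, -3)))*R(2) = ((8/3 - I*√19/3)*√(7 + (5 - 3)))*(4*2) = ((8/3 - I*√19/3)*√(7 + 2))*8 = ((8/3 - I*√19/3)*√9)*8 = ((8/3 - I*√19/3)*3)*8 = (8 - I*√19)*8 = 64 - 8*I*√19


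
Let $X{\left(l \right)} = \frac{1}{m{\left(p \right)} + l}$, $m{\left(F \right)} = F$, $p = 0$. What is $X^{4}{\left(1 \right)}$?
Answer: $1$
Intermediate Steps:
$X{\left(l \right)} = \frac{1}{l}$ ($X{\left(l \right)} = \frac{1}{0 + l} = \frac{1}{l}$)
$X^{4}{\left(1 \right)} = \left(1^{-1}\right)^{4} = 1^{4} = 1$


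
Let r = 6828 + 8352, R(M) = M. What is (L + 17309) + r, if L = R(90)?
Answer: 32579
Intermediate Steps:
L = 90
r = 15180
(L + 17309) + r = (90 + 17309) + 15180 = 17399 + 15180 = 32579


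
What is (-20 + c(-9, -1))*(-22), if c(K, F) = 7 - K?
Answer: 88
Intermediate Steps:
(-20 + c(-9, -1))*(-22) = (-20 + (7 - 1*(-9)))*(-22) = (-20 + (7 + 9))*(-22) = (-20 + 16)*(-22) = -4*(-22) = 88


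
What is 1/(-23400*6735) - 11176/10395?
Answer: -395359469/367731000 ≈ -1.0751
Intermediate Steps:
1/(-23400*6735) - 11176/10395 = -1/23400*1/6735 - 11176/10395 = -1/157599000 - 1*1016/945 = -1/157599000 - 1016/945 = -395359469/367731000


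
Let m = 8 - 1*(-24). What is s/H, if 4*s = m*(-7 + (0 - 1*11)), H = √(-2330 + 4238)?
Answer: -24*√53/53 ≈ -3.2967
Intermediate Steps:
m = 32 (m = 8 + 24 = 32)
H = 6*√53 (H = √1908 = 6*√53 ≈ 43.681)
s = -144 (s = (32*(-7 + (0 - 1*11)))/4 = (32*(-7 + (0 - 11)))/4 = (32*(-7 - 11))/4 = (32*(-18))/4 = (¼)*(-576) = -144)
s/H = -144*√53/318 = -24*√53/53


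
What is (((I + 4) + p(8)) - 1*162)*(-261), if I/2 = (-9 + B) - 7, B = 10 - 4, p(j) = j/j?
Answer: 46197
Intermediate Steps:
p(j) = 1
B = 6 (B = 10 - 1*4 = 10 - 4 = 6)
I = -20 (I = 2*((-9 + 6) - 7) = 2*(-3 - 7) = 2*(-10) = -20)
(((I + 4) + p(8)) - 1*162)*(-261) = (((-20 + 4) + 1) - 1*162)*(-261) = ((-16 + 1) - 162)*(-261) = (-15 - 162)*(-261) = -177*(-261) = 46197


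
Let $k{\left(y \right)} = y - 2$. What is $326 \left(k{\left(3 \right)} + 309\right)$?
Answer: $101060$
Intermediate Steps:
$k{\left(y \right)} = -2 + y$
$326 \left(k{\left(3 \right)} + 309\right) = 326 \left(\left(-2 + 3\right) + 309\right) = 326 \left(1 + 309\right) = 326 \cdot 310 = 101060$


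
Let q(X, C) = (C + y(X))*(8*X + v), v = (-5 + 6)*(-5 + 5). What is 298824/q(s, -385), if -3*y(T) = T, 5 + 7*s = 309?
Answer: -5490891/2550256 ≈ -2.1531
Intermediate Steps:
s = 304/7 (s = -5/7 + (1/7)*309 = -5/7 + 309/7 = 304/7 ≈ 43.429)
y(T) = -T/3
v = 0 (v = 1*0 = 0)
q(X, C) = 8*X*(C - X/3) (q(X, C) = (C - X/3)*(8*X + 0) = (C - X/3)*(8*X) = 8*X*(C - X/3))
298824/q(s, -385) = 298824/(((8/3)*(304/7)*(-1*304/7 + 3*(-385)))) = 298824/(((8/3)*(304/7)*(-304/7 - 1155))) = 298824/(((8/3)*(304/7)*(-8389/7))) = 298824/(-20402048/147) = 298824*(-147/20402048) = -5490891/2550256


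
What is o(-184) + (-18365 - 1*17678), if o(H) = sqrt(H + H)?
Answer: -36043 + 4*I*sqrt(23) ≈ -36043.0 + 19.183*I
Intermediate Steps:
o(H) = sqrt(2)*sqrt(H) (o(H) = sqrt(2*H) = sqrt(2)*sqrt(H))
o(-184) + (-18365 - 1*17678) = sqrt(2)*sqrt(-184) + (-18365 - 1*17678) = sqrt(2)*(2*I*sqrt(46)) + (-18365 - 17678) = 4*I*sqrt(23) - 36043 = -36043 + 4*I*sqrt(23)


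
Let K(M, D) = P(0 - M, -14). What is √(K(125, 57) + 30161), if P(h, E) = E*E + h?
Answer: 2*√7558 ≈ 173.87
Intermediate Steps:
P(h, E) = h + E² (P(h, E) = E² + h = h + E²)
K(M, D) = 196 - M (K(M, D) = (0 - M) + (-14)² = -M + 196 = 196 - M)
√(K(125, 57) + 30161) = √((196 - 1*125) + 30161) = √((196 - 125) + 30161) = √(71 + 30161) = √30232 = 2*√7558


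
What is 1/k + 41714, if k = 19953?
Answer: 832319443/19953 ≈ 41714.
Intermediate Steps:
1/k + 41714 = 1/19953 + 41714 = 832319443/19953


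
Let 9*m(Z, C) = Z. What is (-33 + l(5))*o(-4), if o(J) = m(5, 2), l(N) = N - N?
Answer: -55/3 ≈ -18.333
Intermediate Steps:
l(N) = 0
m(Z, C) = Z/9
o(J) = 5/9 (o(J) = (⅑)*5 = 5/9)
(-33 + l(5))*o(-4) = (-33 + 0)*(5/9) = -33*5/9 = -55/3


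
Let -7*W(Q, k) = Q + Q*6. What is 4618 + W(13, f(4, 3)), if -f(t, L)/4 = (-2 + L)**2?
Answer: 4605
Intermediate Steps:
f(t, L) = -4*(-2 + L)**2
W(Q, k) = -Q (W(Q, k) = -(Q + Q*6)/7 = -(Q + 6*Q)/7 = -Q)
4618 + W(13, f(4, 3)) = 4618 - 1*13 = 4618 - 13 = 4605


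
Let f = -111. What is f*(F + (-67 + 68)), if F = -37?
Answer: 3996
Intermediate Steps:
f*(F + (-67 + 68)) = -111*(-37 + (-67 + 68)) = -111*(-37 + 1) = -111*(-36) = 3996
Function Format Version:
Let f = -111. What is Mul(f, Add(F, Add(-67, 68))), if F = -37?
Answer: 3996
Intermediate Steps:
Mul(f, Add(F, Add(-67, 68))) = Mul(-111, Add(-37, Add(-67, 68))) = Mul(-111, Add(-37, 1)) = Mul(-111, -36) = 3996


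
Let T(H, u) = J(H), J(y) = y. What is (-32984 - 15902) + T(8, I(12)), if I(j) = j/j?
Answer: -48878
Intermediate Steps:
I(j) = 1
T(H, u) = H
(-32984 - 15902) + T(8, I(12)) = (-32984 - 15902) + 8 = -48886 + 8 = -48878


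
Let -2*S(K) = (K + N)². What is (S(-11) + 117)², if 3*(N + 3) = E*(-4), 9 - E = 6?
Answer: 2025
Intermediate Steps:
E = 3 (E = 9 - 1*6 = 9 - 6 = 3)
N = -7 (N = -3 + (3*(-4))/3 = -3 + (⅓)*(-12) = -3 - 4 = -7)
S(K) = -(-7 + K)²/2 (S(K) = -(K - 7)²/2 = -(-7 + K)²/2)
(S(-11) + 117)² = (-(-7 - 11)²/2 + 117)² = (-½*(-18)² + 117)² = (-½*324 + 117)² = (-162 + 117)² = (-45)² = 2025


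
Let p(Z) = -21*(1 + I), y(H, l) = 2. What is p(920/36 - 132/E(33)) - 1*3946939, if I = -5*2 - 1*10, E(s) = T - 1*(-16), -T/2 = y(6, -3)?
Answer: -3946540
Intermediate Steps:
T = -4 (T = -2*2 = -4)
E(s) = 12 (E(s) = -4 - 1*(-16) = -4 + 16 = 12)
I = -20 (I = -10 - 10 = -20)
p(Z) = 399 (p(Z) = -21*(1 - 20) = -21*(-19) = 399)
p(920/36 - 132/E(33)) - 1*3946939 = 399 - 1*3946939 = 399 - 3946939 = -3946540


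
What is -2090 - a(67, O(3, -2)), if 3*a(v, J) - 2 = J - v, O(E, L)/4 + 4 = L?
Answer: -6181/3 ≈ -2060.3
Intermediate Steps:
O(E, L) = -16 + 4*L
a(v, J) = 2/3 - v/3 + J/3 (a(v, J) = 2/3 + (J - v)/3 = 2/3 + (-v/3 + J/3) = 2/3 - v/3 + J/3)
-2090 - a(67, O(3, -2)) = -2090 - (2/3 - 1/3*67 + (-16 + 4*(-2))/3) = -2090 - (2/3 - 67/3 + (-16 - 8)/3) = -2090 - (2/3 - 67/3 + (1/3)*(-24)) = -2090 - (2/3 - 67/3 - 8) = -2090 - 1*(-89/3) = -2090 + 89/3 = -6181/3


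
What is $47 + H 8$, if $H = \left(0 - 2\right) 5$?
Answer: $-33$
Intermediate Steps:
$H = -10$ ($H = \left(-2\right) 5 = -10$)
$47 + H 8 = 47 - 80 = -33$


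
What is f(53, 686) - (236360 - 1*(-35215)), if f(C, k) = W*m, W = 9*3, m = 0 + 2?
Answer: -271521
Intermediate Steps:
m = 2
W = 27
f(C, k) = 54 (f(C, k) = 27*2 = 54)
f(53, 686) - (236360 - 1*(-35215)) = 54 - (236360 - 1*(-35215)) = 54 - (236360 + 35215) = 54 - 1*271575 = 54 - 271575 = -271521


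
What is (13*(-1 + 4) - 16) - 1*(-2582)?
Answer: 2605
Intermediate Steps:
(13*(-1 + 4) - 16) - 1*(-2582) = (13*3 - 16) + 2582 = (39 - 16) + 2582 = 23 + 2582 = 2605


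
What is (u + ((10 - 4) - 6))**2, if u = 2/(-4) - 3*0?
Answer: 1/4 ≈ 0.25000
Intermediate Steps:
u = -1/2 (u = 2*(-1/4) + 0 = -1/2 + 0 = -1/2 ≈ -0.50000)
(u + ((10 - 4) - 6))**2 = (-1/2 + ((10 - 4) - 6))**2 = (-1/2 + (6 - 6))**2 = (-1/2 + 0)**2 = (-1/2)**2 = 1/4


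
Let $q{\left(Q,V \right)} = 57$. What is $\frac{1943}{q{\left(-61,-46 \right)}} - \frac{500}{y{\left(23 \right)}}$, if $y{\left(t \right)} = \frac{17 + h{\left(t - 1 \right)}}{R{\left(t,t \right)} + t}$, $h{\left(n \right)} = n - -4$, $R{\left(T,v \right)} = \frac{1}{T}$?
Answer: $- \frac{13183373}{56373} \approx -233.86$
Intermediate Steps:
$h{\left(n \right)} = 4 + n$ ($h{\left(n \right)} = n + 4 = 4 + n$)
$y{\left(t \right)} = \frac{20 + t}{t + \frac{1}{t}}$ ($y{\left(t \right)} = \frac{17 + \left(4 + \left(t - 1\right)\right)}{\frac{1}{t} + t} = \frac{17 + \left(4 + \left(-1 + t\right)\right)}{t + \frac{1}{t}} = \frac{17 + \left(3 + t\right)}{t + \frac{1}{t}} = \frac{20 + t}{t + \frac{1}{t}}$)
$\frac{1943}{q{\left(-61,-46 \right)}} - \frac{500}{y{\left(23 \right)}} = \frac{1943}{57} - \frac{500}{23 \frac{1}{1 + 23^{2}} \left(20 + 23\right)} = 1943 \cdot \frac{1}{57} - \frac{500}{23 \frac{1}{1 + 529} \cdot 43} = \frac{1943}{57} - \frac{500}{23 \cdot \frac{1}{530} \cdot 43} = \frac{1943}{57} - \frac{500}{\frac{989}{530}} = \frac{1943}{57} - \frac{265000}{989} = - \frac{13183373}{56373}$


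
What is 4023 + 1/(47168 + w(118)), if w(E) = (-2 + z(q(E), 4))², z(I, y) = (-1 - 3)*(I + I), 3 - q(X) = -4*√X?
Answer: 28286581253845/7031215812 - 104*√118/1757803953 ≈ 4023.0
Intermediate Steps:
q(X) = 3 + 4*√X (q(X) = 3 - (-4)*√X = 3 + 4*√X)
z(I, y) = -8*I
w(E) = (-26 - 32*√E)² (w(E) = (-2 - 8*(3 + 4*√E))² = (-2 + (-24 - 32*√E))² = (-26 - 32*√E)²)
4023 + 1/(47168 + w(118)) = 4023 + 1/(47168 + 4*(13 + 16*√118)²)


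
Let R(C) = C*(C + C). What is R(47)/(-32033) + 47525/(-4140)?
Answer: -308131769/26523324 ≈ -11.617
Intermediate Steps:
R(C) = 2*C**2 (R(C) = C*(2*C) = 2*C**2)
R(47)/(-32033) + 47525/(-4140) = (2*47**2)/(-32033) + 47525/(-4140) = (2*2209)*(-1/32033) + 47525*(-1/4140) = 4418*(-1/32033) - 9505/828 = -4418/32033 - 9505/828 = -308131769/26523324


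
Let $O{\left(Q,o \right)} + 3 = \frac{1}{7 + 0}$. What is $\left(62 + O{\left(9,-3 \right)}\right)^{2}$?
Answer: $\frac{171396}{49} \approx 3497.9$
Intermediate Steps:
$O{\left(Q,o \right)} = - \frac{20}{7}$ ($O{\left(Q,o \right)} = -3 + \frac{1}{7 + 0} = -3 + \frac{1}{7} = - \frac{20}{7}$)
$\left(62 + O{\left(9,-3 \right)}\right)^{2} = \left(62 - \frac{20}{7}\right)^{2} = \left(\frac{414}{7}\right)^{2} = \frac{171396}{49}$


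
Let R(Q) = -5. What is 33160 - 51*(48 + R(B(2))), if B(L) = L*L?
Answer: 30967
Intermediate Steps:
B(L) = L²
33160 - 51*(48 + R(B(2))) = 33160 - 51*(48 - 5) = 33160 - 51*43 = 33160 - 1*2193 = 33160 - 2193 = 30967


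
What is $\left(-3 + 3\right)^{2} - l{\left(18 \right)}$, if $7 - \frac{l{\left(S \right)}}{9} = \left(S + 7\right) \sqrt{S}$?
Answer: $-63 + 675 \sqrt{2} \approx 891.59$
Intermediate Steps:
$l{\left(S \right)} = 63 - 9 \sqrt{S} \left(7 + S\right)$ ($l{\left(S \right)} = 63 - 9 \left(S + 7\right) \sqrt{S} = 63 - 9 \left(7 + S\right) \sqrt{S} = 63 - 9 \sqrt{S} \left(7 + S\right)$)
$\left(-3 + 3\right)^{2} - l{\left(18 \right)} = \left(-3 + 3\right)^{2} - \left(63 - 63 \sqrt{18} - 9 \cdot 18^{\frac{3}{2}}\right) = 0^{2} - \left(63 - 63 \cdot 3 \sqrt{2} - 9 \cdot 54 \sqrt{2}\right) = 0 - \left(63 - 189 \sqrt{2} - 486 \sqrt{2}\right) = 0 - \left(63 - 675 \sqrt{2}\right) = -63 + 675 \sqrt{2}$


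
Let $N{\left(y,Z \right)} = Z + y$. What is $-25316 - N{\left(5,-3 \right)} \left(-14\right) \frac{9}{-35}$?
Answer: $- \frac{126616}{5} \approx -25323.0$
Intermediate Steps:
$-25316 - N{\left(5,-3 \right)} \left(-14\right) \frac{9}{-35} = -25316 - \left(-3 + 5\right) \left(-14\right) \frac{9}{-35} = -25316 - 2 \left(-14\right) 9 \left(- \frac{1}{35}\right) = -25316 - \left(-28\right) \left(- \frac{9}{35}\right) = -25316 - \frac{36}{5} = - \frac{126616}{5}$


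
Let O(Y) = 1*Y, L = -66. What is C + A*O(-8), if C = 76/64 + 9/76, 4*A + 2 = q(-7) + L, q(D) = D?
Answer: 45997/304 ≈ 151.31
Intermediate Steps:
O(Y) = Y
A = -75/4 (A = -½ + (-7 - 66)/4 = -½ + (¼)*(-73) = -½ - 73/4 = -75/4 ≈ -18.750)
C = 397/304 (C = 76*(1/64) + 9*(1/76) = 19/16 + 9/76 = 397/304 ≈ 1.3059)
C + A*O(-8) = 397/304 - 75/4*(-8) = 397/304 + 150 = 45997/304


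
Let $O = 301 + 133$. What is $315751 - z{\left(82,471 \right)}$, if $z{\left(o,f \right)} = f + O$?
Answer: $314846$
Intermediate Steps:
$O = 434$
$z{\left(o,f \right)} = 434 + f$ ($z{\left(o,f \right)} = f + 434 = 434 + f$)
$315751 - z{\left(82,471 \right)} = 315751 - \left(434 + 471\right) = 315751 - 905 = 314846$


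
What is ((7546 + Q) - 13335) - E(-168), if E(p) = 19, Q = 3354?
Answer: -2454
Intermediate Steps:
((7546 + Q) - 13335) - E(-168) = ((7546 + 3354) - 13335) - 1*19 = (10900 - 13335) - 19 = -2435 - 19 = -2454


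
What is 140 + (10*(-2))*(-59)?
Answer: 1320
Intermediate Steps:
140 + (10*(-2))*(-59) = 140 - 20*(-59) = 140 + 1180 = 1320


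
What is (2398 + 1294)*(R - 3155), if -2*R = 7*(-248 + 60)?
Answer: -9218924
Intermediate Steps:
R = 658 (R = -7*(-248 + 60)/2 = -7*(-188)/2 = -½*(-1316) = 658)
(2398 + 1294)*(R - 3155) = (2398 + 1294)*(658 - 3155) = 3692*(-2497) = -9218924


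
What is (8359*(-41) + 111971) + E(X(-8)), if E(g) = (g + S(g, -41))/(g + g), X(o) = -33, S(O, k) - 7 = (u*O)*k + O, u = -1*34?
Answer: -15183307/66 ≈ -2.3005e+5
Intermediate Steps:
u = -34
S(O, k) = 7 + O - 34*O*k (S(O, k) = 7 + ((-34*O)*k + O) = 7 + (-34*O*k + O) = 7 + (O - 34*O*k) = 7 + O - 34*O*k)
E(g) = (7 + 1396*g)/(2*g) (E(g) = (g + (7 + g - 34*g*(-41)))/(g + g) = (g + (7 + g + 1394*g))/((2*g)) = (g + (7 + 1395*g))*(1/(2*g)) = (7 + 1396*g)*(1/(2*g)) = (7 + 1396*g)/(2*g))
(8359*(-41) + 111971) + E(X(-8)) = (8359*(-41) + 111971) + (698 + (7/2)/(-33)) = (-342719 + 111971) + (698 + (7/2)*(-1/33)) = -230748 + (698 - 7/66) = -230748 + 46061/66 = -15183307/66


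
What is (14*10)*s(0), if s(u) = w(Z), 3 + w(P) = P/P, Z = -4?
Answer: -280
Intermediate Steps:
w(P) = -2 (w(P) = -3 + P/P = -3 + 1 = -2)
s(u) = -2
(14*10)*s(0) = (14*10)*(-2) = 140*(-2) = -280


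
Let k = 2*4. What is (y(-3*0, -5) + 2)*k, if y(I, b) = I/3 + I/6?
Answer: 16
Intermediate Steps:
y(I, b) = I/2 (y(I, b) = I*(⅓) + I*(⅙) = I/3 + I/6 = I/2)
k = 8
(y(-3*0, -5) + 2)*k = ((-3*0)/2 + 2)*8 = ((½)*0 + 2)*8 = (0 + 2)*8 = 2*8 = 16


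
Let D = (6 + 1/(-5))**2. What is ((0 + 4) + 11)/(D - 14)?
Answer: 375/491 ≈ 0.76375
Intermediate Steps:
D = 841/25 (D = (6 - 1/5)**2 = (29/5)**2 = 841/25 ≈ 33.640)
((0 + 4) + 11)/(D - 14) = ((0 + 4) + 11)/(841/25 - 14) = (4 + 11)/(491/25) = (25/491)*15 = 375/491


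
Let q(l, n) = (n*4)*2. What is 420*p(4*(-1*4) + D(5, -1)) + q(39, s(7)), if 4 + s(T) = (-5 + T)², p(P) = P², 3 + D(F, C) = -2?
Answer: 185220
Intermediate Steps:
D(F, C) = -5 (D(F, C) = -3 - 2 = -5)
s(T) = -4 + (-5 + T)²
q(l, n) = 8*n (q(l, n) = (4*n)*2 = 8*n)
420*p(4*(-1*4) + D(5, -1)) + q(39, s(7)) = 420*(4*(-1*4) - 5)² + 8*(-4 + (-5 + 7)²) = 420*(4*(-4) - 5)² + 8*(-4 + 2²) = 420*(-16 - 5)² + 8*(-4 + 4) = 420*(-21)² + 8*0 = 420*441 + 0 = 185220 + 0 = 185220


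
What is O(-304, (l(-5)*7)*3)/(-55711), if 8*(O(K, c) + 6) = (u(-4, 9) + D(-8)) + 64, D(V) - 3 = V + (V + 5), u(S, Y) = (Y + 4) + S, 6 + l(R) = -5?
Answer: -17/445688 ≈ -3.8143e-5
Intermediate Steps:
l(R) = -11 (l(R) = -6 - 5 = -11)
u(S, Y) = 4 + S + Y (u(S, Y) = (4 + Y) + S = 4 + S + Y)
D(V) = 8 + 2*V (D(V) = 3 + (V + (V + 5)) = 3 + (V + (5 + V)) = 3 + (5 + 2*V) = 8 + 2*V)
O(K, c) = 17/8 (O(K, c) = -6 + (((4 - 4 + 9) + (8 + 2*(-8))) + 64)/8 = -6 + ((9 + (8 - 16)) + 64)/8 = -6 + ((9 - 8) + 64)/8 = -6 + (1 + 64)/8 = -6 + (1/8)*65 = -6 + 65/8 = 17/8)
O(-304, (l(-5)*7)*3)/(-55711) = (17/8)/(-55711) = (17/8)*(-1/55711) = -17/445688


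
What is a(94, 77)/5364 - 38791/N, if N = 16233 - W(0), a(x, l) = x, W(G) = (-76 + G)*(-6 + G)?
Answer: -11477327/4701546 ≈ -2.4412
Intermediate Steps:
N = 15777 (N = 16233 - (456 + 0**2 - 82*0) = 16233 - (456 + 0 + 0) = 16233 - 1*456 = 16233 - 456 = 15777)
a(94, 77)/5364 - 38791/N = 94/5364 - 38791/15777 = 94*(1/5364) - 38791*1/15777 = 47/2682 - 38791/15777 = -11477327/4701546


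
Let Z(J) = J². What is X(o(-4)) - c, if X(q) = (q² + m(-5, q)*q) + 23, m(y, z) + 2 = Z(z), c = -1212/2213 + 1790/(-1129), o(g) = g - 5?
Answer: -1511245921/2498477 ≈ -604.87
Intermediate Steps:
o(g) = -5 + g
c = -5329618/2498477 (c = -1212*1/2213 + 1790*(-1/1129) = -1212/2213 - 1790/1129 = -5329618/2498477 ≈ -2.1331)
m(y, z) = -2 + z²
X(q) = 23 + q² + q*(-2 + q²) (X(q) = (q² + (-2 + q²)*q) + 23 = (q² + q*(-2 + q²)) + 23 = 23 + q² + q*(-2 + q²))
X(o(-4)) - c = (23 + (-5 - 4)² + (-5 - 4)*(-2 + (-5 - 4)²)) - 1*(-5329618/2498477) = (23 + (-9)² - 9*(-2 + (-9)²)) + 5329618/2498477 = (23 + 81 - 9*(-2 + 81)) + 5329618/2498477 = (23 + 81 - 9*79) + 5329618/2498477 = (23 + 81 - 711) + 5329618/2498477 = -607 + 5329618/2498477 = -1511245921/2498477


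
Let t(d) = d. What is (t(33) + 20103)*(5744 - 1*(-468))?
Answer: 125084832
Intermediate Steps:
(t(33) + 20103)*(5744 - 1*(-468)) = (33 + 20103)*(5744 - 1*(-468)) = 20136*(5744 + 468) = 20136*6212 = 125084832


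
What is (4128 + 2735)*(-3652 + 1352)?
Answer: -15784900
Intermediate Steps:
(4128 + 2735)*(-3652 + 1352) = 6863*(-2300) = -15784900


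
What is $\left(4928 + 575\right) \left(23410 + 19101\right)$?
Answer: $233938033$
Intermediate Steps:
$\left(4928 + 575\right) \left(23410 + 19101\right) = 5503 \cdot 42511 = 233938033$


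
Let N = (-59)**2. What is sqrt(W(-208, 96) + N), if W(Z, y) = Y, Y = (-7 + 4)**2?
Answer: sqrt(3490) ≈ 59.076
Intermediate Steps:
N = 3481
Y = 9 (Y = (-3)**2 = 9)
W(Z, y) = 9
sqrt(W(-208, 96) + N) = sqrt(9 + 3481) = sqrt(3490)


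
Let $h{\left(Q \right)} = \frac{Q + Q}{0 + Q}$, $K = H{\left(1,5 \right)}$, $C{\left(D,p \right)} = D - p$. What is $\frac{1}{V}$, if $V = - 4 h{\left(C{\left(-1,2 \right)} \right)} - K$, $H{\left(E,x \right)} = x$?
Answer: $- \frac{1}{13} \approx -0.076923$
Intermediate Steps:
$K = 5$
$h{\left(Q \right)} = 2$ ($h{\left(Q \right)} = \frac{2 Q}{Q} = 2$)
$V = -13$ ($V = \left(-4\right) 2 - 5 = -8 - 5 = -13$)
$\frac{1}{V} = \frac{1}{-13} = - \frac{1}{13}$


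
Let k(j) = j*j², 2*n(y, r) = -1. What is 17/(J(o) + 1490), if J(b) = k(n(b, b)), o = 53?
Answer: 136/11919 ≈ 0.011410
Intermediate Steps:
n(y, r) = -½ (n(y, r) = (½)*(-1) = -½)
k(j) = j³
J(b) = -⅛ (J(b) = (-½)³ = -⅛)
17/(J(o) + 1490) = 17/(-⅛ + 1490) = 17/(11919/8) = 17*(8/11919) = 136/11919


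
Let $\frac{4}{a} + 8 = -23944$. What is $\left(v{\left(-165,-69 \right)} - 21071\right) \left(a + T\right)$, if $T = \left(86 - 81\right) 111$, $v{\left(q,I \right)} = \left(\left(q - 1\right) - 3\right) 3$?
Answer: $- \frac{35855504471}{2994} \approx -1.1976 \cdot 10^{7}$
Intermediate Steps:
$a = - \frac{1}{5988}$ ($a = \frac{4}{-8 - 23944} = \frac{4}{-23952} = 4 \left(- \frac{1}{23952}\right) = - \frac{1}{5988} \approx -0.000167$)
$v{\left(q,I \right)} = -12 + 3 q$ ($v{\left(q,I \right)} = \left(\left(q - 1\right) - 3\right) 3 = \left(\left(-1 + q\right) - 3\right) 3 = \left(-4 + q\right) 3 = -12 + 3 q$)
$T = 555$ ($T = 5 \cdot 111 = 555$)
$\left(v{\left(-165,-69 \right)} - 21071\right) \left(a + T\right) = \left(\left(-12 + 3 \left(-165\right)\right) - 21071\right) \left(- \frac{1}{5988} + 555\right) = \left(\left(-12 - 495\right) - 21071\right) \frac{3323339}{5988} = \left(-507 - 21071\right) \frac{3323339}{5988} = \left(-21578\right) \frac{3323339}{5988} = - \frac{35855504471}{2994}$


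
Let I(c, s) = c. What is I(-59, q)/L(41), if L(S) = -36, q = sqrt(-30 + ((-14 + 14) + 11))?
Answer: 59/36 ≈ 1.6389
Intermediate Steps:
q = I*sqrt(19) (q = sqrt(-30 + (0 + 11)) = sqrt(-30 + 11) = sqrt(-19) = I*sqrt(19) ≈ 4.3589*I)
I(-59, q)/L(41) = -59/(-36) = -59*(-1/36) = 59/36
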